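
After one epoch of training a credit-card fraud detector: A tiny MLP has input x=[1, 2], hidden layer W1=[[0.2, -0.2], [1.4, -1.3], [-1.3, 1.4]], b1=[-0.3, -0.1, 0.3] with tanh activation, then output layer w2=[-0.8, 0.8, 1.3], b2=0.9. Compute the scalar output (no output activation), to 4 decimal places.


z1[0] = (0.2)·(1) + (-0.2)·(2) - 0.3 = -0.5
z1[1] = (1.4)·(1) + (-1.3)·(2) - 0.1 = -1.3
z1[2] = (-1.3)·(1) + (1.4)·(2) + 0.3 = 1.8
h = tanh(z1) = [-0.4621, -0.8617, 0.9468]
output = (-0.8)·(-0.4621) + (0.8)·(-0.8617) + (1.3)·(0.9468) + 0.9 = 1.8112

1.8112


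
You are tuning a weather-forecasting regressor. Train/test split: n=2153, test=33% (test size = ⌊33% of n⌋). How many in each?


Test = ⌊2153·33/100⌋ = 710
Train = 2153 - 710 = 1443

Train: 1443, Test: 710


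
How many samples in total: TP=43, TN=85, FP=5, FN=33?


Total = TP + TN + FP + FN
= 43 + 85 + 5 + 33
= 166
(Predicted positive: 48, predicted negative: 118)

166


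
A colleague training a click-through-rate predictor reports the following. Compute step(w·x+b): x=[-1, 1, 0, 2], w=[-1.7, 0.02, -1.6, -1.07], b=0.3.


z = (-1)·(-1.7) + (1)·(0.02) + (0)·(-1.6) + (2)·(-1.07) + 0.3
  = -0.12
step(z) = 0 (z<0)

0


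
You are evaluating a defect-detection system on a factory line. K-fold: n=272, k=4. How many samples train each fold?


Fold size = 272/4 = 68
Training per fold = 272 - 68 = 204

204


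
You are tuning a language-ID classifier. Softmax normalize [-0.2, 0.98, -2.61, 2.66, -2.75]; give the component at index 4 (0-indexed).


Exponentials: e^-0.2=0.8187, e^0.98=2.6645, e^-2.61=0.0735, e^2.66=14.2963, e^-2.75=0.0639
Sum = 17.9169
Softmax = [0.0457, 0.1487, 0.0041, 0.7979, 0.0036]
p[4] = 0.0639/17.9169 = 0.0036

0.0036


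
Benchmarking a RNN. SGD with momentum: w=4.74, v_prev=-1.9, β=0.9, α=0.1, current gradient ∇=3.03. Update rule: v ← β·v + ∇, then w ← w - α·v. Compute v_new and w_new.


v_new = 0.9·-1.9 + 3.03 = -1.71 + 3.03 = 1.32
w_new = 4.74 - 0.1·1.32 = 4.74 - 0.132 = 4.608

v_new=1.32, w_new=4.608


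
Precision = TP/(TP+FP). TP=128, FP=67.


Precision = TP/(TP+FP)
= 128/(128+67)
= 128/195 = 65.64%

65.64%


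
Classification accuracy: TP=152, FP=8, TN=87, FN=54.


Accuracy = (TP+TN)/(TP+TN+FP+FN)
= (152+87)/(301)
= 239/301 = 79.4%

79.4%


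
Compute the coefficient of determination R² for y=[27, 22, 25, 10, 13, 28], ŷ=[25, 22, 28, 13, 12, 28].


ȳ = 20.8333
SS_res = Σ(y-ŷ)² = 23
SS_tot = Σ(y-ȳ)² = 286.83
R² = 1 - SS_res/SS_tot = 1 - 0.0802 = 0.9198

0.9198


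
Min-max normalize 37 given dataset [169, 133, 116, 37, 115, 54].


min=37, max=169
(37-37)/(169-37) = 0/132 = 0.0

0.0


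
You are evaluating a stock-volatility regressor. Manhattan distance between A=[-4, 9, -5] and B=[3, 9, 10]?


d = |-4-3| + |9-9| + |-5-10|
  = 7 + 0 + 15
  = 22

22


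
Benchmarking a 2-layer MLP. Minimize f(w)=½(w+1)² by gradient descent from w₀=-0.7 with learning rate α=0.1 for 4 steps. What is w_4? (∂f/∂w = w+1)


step 1: grad = -0.7+1 = 0.3; w = -0.7 - 0.1·(0.3) = -0.73
step 2: grad = -0.73+1 = 0.27; w = -0.73 - 0.1·(0.27) = -0.757
step 3: grad = -0.757+1 = 0.243; w = -0.757 - 0.1·(0.243) = -0.7813
step 4: grad = -0.7813+1 = 0.2187; w = -0.7813 - 0.1·(0.2187) = -0.80317

-0.80317


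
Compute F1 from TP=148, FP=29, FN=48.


Precision = 148/177 = 0.8362
Recall = 148/196 = 0.7551
F1 = 2·P·R/(P+R) = 2·TP/(2·TP+FP+FN) = 296/(296+29+48) = 296/373 = 0.7936

0.7936


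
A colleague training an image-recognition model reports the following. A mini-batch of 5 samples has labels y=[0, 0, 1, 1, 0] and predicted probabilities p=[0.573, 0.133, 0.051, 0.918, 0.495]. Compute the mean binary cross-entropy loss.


L[0] = -ln(1-0.573) = -ln(0.427) = 0.851
L[1] = -ln(1-0.133) = -ln(0.867) = 0.1427
L[2] = -ln(0.051) = 2.9759
L[3] = -ln(0.918) = 0.0856
L[4] = -ln(1-0.495) = -ln(0.505) = 0.6832
mean = (0.851 + 0.1427 + 2.9759 + 0.0856 + 0.6832)/5 = 0.9477

0.9477


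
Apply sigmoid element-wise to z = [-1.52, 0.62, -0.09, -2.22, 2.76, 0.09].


σ(-1.52) = 1/(1+e^1.52) = 0.1795
σ(0.62) = 1/(1+e^-0.62) = 0.6502
σ(-0.09) = 1/(1+e^0.09) = 0.4775
σ(-2.22) = 1/(1+e^2.22) = 0.098
σ(2.76) = 1/(1+e^-2.76) = 0.9405
σ(0.09) = 1/(1+e^-0.09) = 0.5225
result = [0.1795, 0.6502, 0.4775, 0.098, 0.9405, 0.5225]

[0.1795, 0.6502, 0.4775, 0.098, 0.9405, 0.5225]


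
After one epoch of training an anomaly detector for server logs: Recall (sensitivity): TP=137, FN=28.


Recall = TP/(TP+FN)
= 137/(137+28)
= 137/165 = 83.03%

83.03%


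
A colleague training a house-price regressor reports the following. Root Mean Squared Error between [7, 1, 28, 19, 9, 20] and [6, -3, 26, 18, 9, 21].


MSE = 23/6 = 3.8333
RMSE = √(23/6) = 1.9579

1.9579


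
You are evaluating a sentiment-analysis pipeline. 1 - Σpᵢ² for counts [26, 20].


Probabilities: [26/46, 20/46] ≈ [0.5652, 0.4348]
Σpᵢ² = (676 + 400)/46² = 1076/2116
Gini = 1 - Σpᵢ² = 1 - 1076/2116 = 0.4915

0.4915


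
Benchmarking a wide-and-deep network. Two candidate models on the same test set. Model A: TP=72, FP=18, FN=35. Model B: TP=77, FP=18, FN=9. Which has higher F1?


Model A: P=72/90=0.8, R=72/107=0.6729, F1=2PR/(P+R)=2TP/(2TP+FP+FN)=144/197=0.731
Model B: P=77/95=0.8105, R=77/86=0.8953, F1=2PR/(P+R)=2TP/(2TP+FP+FN)=154/181=0.8508
0.731 < 0.8508 → Model B

Model B


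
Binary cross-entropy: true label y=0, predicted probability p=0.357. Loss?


BCE = -[y·ln(p) + (1-y)·ln(1-p)]
= -0 - 1·ln(1-0.357)
= -ln(0.643) = 0.4416

0.4416


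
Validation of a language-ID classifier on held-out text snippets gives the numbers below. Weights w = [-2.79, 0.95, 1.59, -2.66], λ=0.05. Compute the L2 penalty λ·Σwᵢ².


‖w‖₂² = (-2.79)² + (0.95)² + (1.59)² + (-2.66)²
     = 7.7841 + 0.9025 + 2.5281 + 7.0756
     = 18.2903
λ·‖w‖₂² = 0.05·18.2903 = 0.914515

0.914515


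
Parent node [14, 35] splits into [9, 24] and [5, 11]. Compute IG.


Parent = [14, 35], H_parent = 0.8631
H_left = 0.8454 (n=33), H_right = 0.896 (n=16)
H_children = (33/49)·0.8454 + (16/49)·0.896 = 0.8619
IG = 0.8631 - 0.8619 = 0.0012

0.0012


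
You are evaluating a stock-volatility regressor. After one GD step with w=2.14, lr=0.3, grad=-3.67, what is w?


w_new = w - α·∇
= 2.14 - 0.3·-3.67
= 2.14 + 1.101
= 3.241

3.241


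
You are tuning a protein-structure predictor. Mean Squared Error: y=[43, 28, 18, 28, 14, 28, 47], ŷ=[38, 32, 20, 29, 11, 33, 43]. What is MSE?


Squared errors: (43-38)²=25, (28-32)²=16, (18-20)²=4, (28-29)²=1, (14-11)²=9, (28-33)²=25, (47-43)²=16
Sum = 96
MSE = 96/7 = 96/7

96/7


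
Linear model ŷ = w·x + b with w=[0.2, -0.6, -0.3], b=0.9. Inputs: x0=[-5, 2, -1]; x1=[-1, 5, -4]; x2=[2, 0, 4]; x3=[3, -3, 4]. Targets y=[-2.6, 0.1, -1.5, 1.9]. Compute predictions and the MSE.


ŷ0 = (0.2)·(-5) + (-0.6)·(2) + (-0.3)·(-1) + 0.9 = -1.0
ŷ1 = (0.2)·(-1) + (-0.6)·(5) + (-0.3)·(-4) + 0.9 = -1.1
ŷ2 = (0.2)·(2) + (-0.6)·(0) + (-0.3)·(4) + 0.9 = 0.1
ŷ3 = (0.2)·(3) + (-0.6)·(-3) + (-0.3)·(4) + 0.9 = 2.1
errors² = [2.56, 1.44, 2.56, 0.04]
MSE = 6.6000/4 = 1.65

1.65


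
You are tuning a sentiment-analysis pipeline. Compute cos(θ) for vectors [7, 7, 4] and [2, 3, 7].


A·B = 7·2 + 7·3 + 4·7 = 63
‖A‖ = √114 = 10.6771, ‖B‖ = √62 = 7.874
cos = 63/(√114·√62) = 63/√7068 = 0.7494

0.7494


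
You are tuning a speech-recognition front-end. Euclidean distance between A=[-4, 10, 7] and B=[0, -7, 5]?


d = √((-4-0)² + (10+ 7)² + (7-5)²)
  = √(16 + 289 + 4)
  = √309 = 17.5784

17.5784


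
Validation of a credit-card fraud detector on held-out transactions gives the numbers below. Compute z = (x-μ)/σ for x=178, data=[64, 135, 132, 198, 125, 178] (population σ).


μ = 138.6667, σ = 42.5976
z = (178 - 138.6667)/42.5976 = 0.9234

0.9234


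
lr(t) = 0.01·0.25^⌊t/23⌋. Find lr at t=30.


n_drops = ⌊30/23⌋ = 1
lr = 0.01·0.25^1 = 0.01·0.25 = 0.0025

0.0025


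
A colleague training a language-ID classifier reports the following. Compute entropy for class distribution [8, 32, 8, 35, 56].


Probabilities: [8/139, 32/139, 8/139, 35/139, 56/139] ≈ [0.0576, 0.2302, 0.0576, 0.2518, 0.4029]
H = -((8/139)·log₂(8/139) + (32/139)·log₂(32/139) + (8/139)·log₂(8/139) + (35/139)·log₂(35/139) + (56/139)·log₂(56/139))
  = 1.9913 bits

1.9913 bits


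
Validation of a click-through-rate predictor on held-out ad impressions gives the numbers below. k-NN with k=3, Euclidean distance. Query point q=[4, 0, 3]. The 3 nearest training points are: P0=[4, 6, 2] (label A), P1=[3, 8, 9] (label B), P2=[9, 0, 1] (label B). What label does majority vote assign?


d(q,P0) = 6.0828  (label A)
d(q,P1) = 10.0499  (label B)
d(q,P2) = 5.3852  (label B)
Votes: A=1, B=2
Majority → B

B


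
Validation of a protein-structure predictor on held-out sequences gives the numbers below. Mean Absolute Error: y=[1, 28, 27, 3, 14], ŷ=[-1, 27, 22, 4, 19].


Absolute errors: |1+ 1|=2, |28-27|=1, |27-22|=5, |3-4|=1, |14-19|=5
Sum = 14
MAE = 14/5 = 14/5

14/5


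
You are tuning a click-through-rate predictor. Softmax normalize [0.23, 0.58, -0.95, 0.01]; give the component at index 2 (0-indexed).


Exponentials: e^0.23=1.2586, e^0.58=1.786, e^-0.95=0.3867, e^0.01=1.0101
Sum = 4.4414
Softmax = [0.2834, 0.4021, 0.0871, 0.2274]
p[2] = 0.3867/4.4414 = 0.0871

0.0871


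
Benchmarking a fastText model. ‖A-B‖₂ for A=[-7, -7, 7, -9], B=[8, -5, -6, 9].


d = √((-7-8)² + (-7+ 5)² + (7+ 6)² + (-9-9)²)
  = √(225 + 4 + 169 + 324)
  = √722 = 26.8701

26.8701


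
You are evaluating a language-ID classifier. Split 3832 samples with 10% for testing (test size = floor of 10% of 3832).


Test = ⌊3832·10/100⌋ = 383
Train = 3832 - 383 = 3449

Train: 3449, Test: 383


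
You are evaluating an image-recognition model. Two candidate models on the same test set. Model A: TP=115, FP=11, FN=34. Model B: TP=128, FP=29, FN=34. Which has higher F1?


Model A: P=115/126=0.9127, R=115/149=0.7718, F1=2PR/(P+R)=2TP/(2TP+FP+FN)=230/275=0.8364
Model B: P=128/157=0.8153, R=128/162=0.7901, F1=2PR/(P+R)=2TP/(2TP+FP+FN)=256/319=0.8025
0.8364 > 0.8025 → Model A

Model A


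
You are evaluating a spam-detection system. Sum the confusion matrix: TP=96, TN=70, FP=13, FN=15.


Total = TP + TN + FP + FN
= 96 + 70 + 13 + 15
= 194
(Predicted positive: 109, predicted negative: 85)

194


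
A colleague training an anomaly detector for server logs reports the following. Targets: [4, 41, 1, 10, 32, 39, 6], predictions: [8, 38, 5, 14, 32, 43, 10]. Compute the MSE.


Squared errors: (4-8)²=16, (41-38)²=9, (1-5)²=16, (10-14)²=16, (32-32)²=0, (39-43)²=16, (6-10)²=16
Sum = 89
MSE = 89/7 = 89/7

89/7


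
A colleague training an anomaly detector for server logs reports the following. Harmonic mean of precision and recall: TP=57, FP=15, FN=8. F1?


Precision = 57/72 = 0.7917
Recall = 57/65 = 0.8769
F1 = 2·P·R/(P+R) = 2·TP/(2·TP+FP+FN) = 114/(114+15+8) = 114/137 = 0.8321

0.8321


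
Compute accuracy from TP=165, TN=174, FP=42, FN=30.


Accuracy = (TP+TN)/(TP+TN+FP+FN)
= (165+174)/(411)
= 339/411 = 82.48%

82.48%


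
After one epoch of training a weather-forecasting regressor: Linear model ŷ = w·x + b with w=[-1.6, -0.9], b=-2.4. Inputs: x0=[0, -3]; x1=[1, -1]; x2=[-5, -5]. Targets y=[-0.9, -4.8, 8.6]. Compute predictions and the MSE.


ŷ0 = (-1.6)·(0) + (-0.9)·(-3) - 2.4 = 0.3
ŷ1 = (-1.6)·(1) + (-0.9)·(-1) - 2.4 = -3.1
ŷ2 = (-1.6)·(-5) + (-0.9)·(-5) - 2.4 = 10.1
errors² = [1.44, 2.89, 2.25]
MSE = 6.5800/3 = 2.1933

2.1933


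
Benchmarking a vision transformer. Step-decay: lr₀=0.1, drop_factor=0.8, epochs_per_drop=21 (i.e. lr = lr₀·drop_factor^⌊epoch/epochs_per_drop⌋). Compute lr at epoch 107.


n_drops = ⌊107/21⌋ = 5
lr = 0.1·0.8^5 = 0.1·0.32768 = 0.032768

0.032768


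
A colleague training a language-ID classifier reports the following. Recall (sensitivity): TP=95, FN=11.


Recall = TP/(TP+FN)
= 95/(95+11)
= 95/106 = 89.62%

89.62%


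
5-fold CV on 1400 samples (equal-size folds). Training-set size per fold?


Fold size = 1400/5 = 280
Training per fold = 1400 - 280 = 1120

1120


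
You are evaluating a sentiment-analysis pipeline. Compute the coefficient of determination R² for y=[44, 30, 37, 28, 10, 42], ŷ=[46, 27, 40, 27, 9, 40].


ȳ = 31.8333
SS_res = Σ(y-ŷ)² = 28
SS_tot = Σ(y-ȳ)² = 772.83
R² = 1 - SS_res/SS_tot = 1 - 0.0362 = 0.9638

0.9638


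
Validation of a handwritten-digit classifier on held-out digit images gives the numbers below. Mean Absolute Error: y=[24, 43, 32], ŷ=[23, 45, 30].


Absolute errors: |24-23|=1, |43-45|=2, |32-30|=2
Sum = 5
MAE = 5/3 = 5/3

5/3


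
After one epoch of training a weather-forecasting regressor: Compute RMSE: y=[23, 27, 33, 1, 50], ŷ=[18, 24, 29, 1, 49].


MSE = 51/5 = 10.2
RMSE = √(51/5) = 3.1937

3.1937


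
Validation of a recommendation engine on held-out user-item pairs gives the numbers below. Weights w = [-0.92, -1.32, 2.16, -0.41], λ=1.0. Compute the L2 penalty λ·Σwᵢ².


‖w‖₂² = (-0.92)² + (-1.32)² + (2.16)² + (-0.41)²
     = 0.8464 + 1.7424 + 4.6656 + 0.1681
     = 7.4225
λ·‖w‖₂² = 1.0·7.4225 = 7.4225

7.4225


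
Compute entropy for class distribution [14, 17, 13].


Probabilities: [14/44, 17/44, 13/44] ≈ [0.3182, 0.3864, 0.2955]
H = -((14/44)·log₂(14/44) + (17/44)·log₂(17/44) + (13/44)·log₂(13/44))
  = 1.5754 bits

1.5754 bits


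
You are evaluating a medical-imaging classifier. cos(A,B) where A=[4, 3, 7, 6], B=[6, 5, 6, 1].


A·B = 4·6 + 3·5 + 7·6 + 6·1 = 87
‖A‖ = √110 = 10.4881, ‖B‖ = √98 = 9.8995
cos = 87/(√110·√98) = 87/√10780 = 0.8379

0.8379


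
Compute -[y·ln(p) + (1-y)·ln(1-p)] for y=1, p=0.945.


BCE = -[y·ln(p) + (1-y)·ln(1-p)]
= -1·ln(0.945) - 0
= -ln(0.945) = 0.0566

0.0566


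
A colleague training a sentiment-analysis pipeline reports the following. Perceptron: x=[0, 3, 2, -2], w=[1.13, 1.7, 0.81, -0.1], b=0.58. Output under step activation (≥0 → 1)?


z = (0)·(1.13) + (3)·(1.7) + (2)·(0.81) + (-2)·(-0.1) + 0.58
  = 7.5
step(z) = 1 (z≥0)

1


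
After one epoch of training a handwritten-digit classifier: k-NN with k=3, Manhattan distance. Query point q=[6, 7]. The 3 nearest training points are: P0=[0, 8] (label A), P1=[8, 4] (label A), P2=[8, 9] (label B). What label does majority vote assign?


d(q,P0) = 7  (label A)
d(q,P1) = 5  (label A)
d(q,P2) = 4  (label B)
Votes: A=2, B=1
Majority → A

A


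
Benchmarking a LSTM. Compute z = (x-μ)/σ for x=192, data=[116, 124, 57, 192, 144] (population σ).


μ = 126.6, σ = 43.688
z = (192 - 126.6)/43.688 = 1.497

1.497


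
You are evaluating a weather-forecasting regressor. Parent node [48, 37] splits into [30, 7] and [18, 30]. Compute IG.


Parent = [48, 37], H_parent = 0.9879
H_left = 0.6998 (n=37), H_right = 0.9544 (n=48)
H_children = (37/85)·0.6998 + (48/85)·0.9544 = 0.8436
IG = 0.9879 - 0.8436 = 0.1443

0.1443


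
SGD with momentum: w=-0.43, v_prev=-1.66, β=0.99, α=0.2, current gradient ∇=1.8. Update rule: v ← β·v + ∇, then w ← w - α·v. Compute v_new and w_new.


v_new = 0.99·-1.66 + 1.8 = -1.6434 + 1.8 = 0.1566
w_new = -0.43 - 0.2·0.1566 = -0.43 - 0.03132 = -0.46132

v_new=0.1566, w_new=-0.46132


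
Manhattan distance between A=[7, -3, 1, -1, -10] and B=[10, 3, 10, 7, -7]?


d = |7-10| + |-3-3| + |1-10| + |-1-7| + |-10+ 7|
  = 3 + 6 + 9 + 8 + 3
  = 29

29


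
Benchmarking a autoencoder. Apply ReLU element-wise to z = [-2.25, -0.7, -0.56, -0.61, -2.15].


ReLU(-2.25) = max(0, -2.25) = 0.0
ReLU(-0.7) = max(0, -0.7) = 0.0
ReLU(-0.56) = max(0, -0.56) = 0.0
ReLU(-0.61) = max(0, -0.61) = 0.0
ReLU(-2.15) = max(0, -2.15) = 0.0
result = [0.0, 0.0, 0.0, 0.0, 0.0]

[0.0, 0.0, 0.0, 0.0, 0.0]


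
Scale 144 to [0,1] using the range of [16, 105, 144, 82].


min=16, max=144
(144-16)/(144-16) = 128/128 = 1.0

1.0


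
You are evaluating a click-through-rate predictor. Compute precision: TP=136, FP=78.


Precision = TP/(TP+FP)
= 136/(136+78)
= 136/214 = 63.55%

63.55%


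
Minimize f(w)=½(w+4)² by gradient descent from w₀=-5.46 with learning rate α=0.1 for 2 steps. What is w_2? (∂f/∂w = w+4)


step 1: grad = -5.46+4 = -1.46; w = -5.46 - 0.1·(-1.46) = -5.314
step 2: grad = -5.314+4 = -1.314; w = -5.314 - 0.1·(-1.314) = -5.1826

-5.1826


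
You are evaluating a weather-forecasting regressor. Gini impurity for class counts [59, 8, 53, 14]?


Probabilities: [59/134, 8/134, 53/134, 14/134] ≈ [0.4403, 0.0597, 0.3955, 0.1045]
Σpᵢ² = (3481 + 64 + 2809 + 196)/134² = 6550/17956
Gini = 1 - Σpᵢ² = 1 - 6550/17956 = 0.6352

0.6352


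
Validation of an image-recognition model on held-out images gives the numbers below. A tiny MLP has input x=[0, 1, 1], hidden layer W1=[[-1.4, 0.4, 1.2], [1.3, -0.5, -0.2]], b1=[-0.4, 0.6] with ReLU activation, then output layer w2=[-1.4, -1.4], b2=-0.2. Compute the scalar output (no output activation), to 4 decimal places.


z1[0] = (-1.4)·(0) + (0.4)·(1) + (1.2)·(1) - 0.4 = 1.2
z1[1] = (1.3)·(0) + (-0.5)·(1) + (-0.2)·(1) + 0.6 = -0.1
h = ReLU(z1) = [1.2, 0.0]
output = (-1.4)·(1.2) + (-1.4)·(0.0) - 0.2 = -1.88

-1.88


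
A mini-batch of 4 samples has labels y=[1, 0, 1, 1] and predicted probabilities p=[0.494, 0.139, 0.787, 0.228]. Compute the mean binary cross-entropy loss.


L[0] = -ln(0.494) = 0.7052
L[1] = -ln(1-0.139) = -ln(0.861) = 0.1497
L[2] = -ln(0.787) = 0.2395
L[3] = -ln(0.228) = 1.4784
mean = (0.7052 + 0.1497 + 0.2395 + 1.4784)/4 = 0.6432

0.6432


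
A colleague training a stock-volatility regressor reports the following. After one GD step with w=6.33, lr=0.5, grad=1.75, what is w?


w_new = w - α·∇
= 6.33 - 0.5·1.75
= 6.33 - 0.875
= 5.455

5.455


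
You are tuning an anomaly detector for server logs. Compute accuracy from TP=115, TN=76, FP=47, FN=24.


Accuracy = (TP+TN)/(TP+TN+FP+FN)
= (115+76)/(262)
= 191/262 = 72.9%

72.9%


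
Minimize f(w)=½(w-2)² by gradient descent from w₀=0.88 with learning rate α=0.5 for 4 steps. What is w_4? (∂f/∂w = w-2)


step 1: grad = 0.88-2 = -1.12; w = 0.88 - 0.5·(-1.12) = 1.44
step 2: grad = 1.44-2 = -0.56; w = 1.44 - 0.5·(-0.56) = 1.72
step 3: grad = 1.72-2 = -0.28; w = 1.72 - 0.5·(-0.28) = 1.86
step 4: grad = 1.86-2 = -0.14; w = 1.86 - 0.5·(-0.14) = 1.93

1.93


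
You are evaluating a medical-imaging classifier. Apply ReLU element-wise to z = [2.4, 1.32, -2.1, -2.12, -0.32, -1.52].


ReLU(2.4) = max(0, 2.4) = 2.4
ReLU(1.32) = max(0, 1.32) = 1.32
ReLU(-2.1) = max(0, -2.1) = 0.0
ReLU(-2.12) = max(0, -2.12) = 0.0
ReLU(-0.32) = max(0, -0.32) = 0.0
ReLU(-1.52) = max(0, -1.52) = 0.0
result = [2.4, 1.32, 0.0, 0.0, 0.0, 0.0]

[2.4, 1.32, 0.0, 0.0, 0.0, 0.0]


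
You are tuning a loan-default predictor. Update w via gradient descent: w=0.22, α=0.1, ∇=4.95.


w_new = w - α·∇
= 0.22 - 0.1·4.95
= 0.22 - 0.495
= -0.275

-0.275


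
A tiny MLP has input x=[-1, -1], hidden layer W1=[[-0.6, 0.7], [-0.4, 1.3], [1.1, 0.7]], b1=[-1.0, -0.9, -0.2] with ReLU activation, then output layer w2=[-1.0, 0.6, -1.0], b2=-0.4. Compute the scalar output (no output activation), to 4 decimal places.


z1[0] = (-0.6)·(-1) + (0.7)·(-1) - 1.0 = -1.1
z1[1] = (-0.4)·(-1) + (1.3)·(-1) - 0.9 = -1.8
z1[2] = (1.1)·(-1) + (0.7)·(-1) - 0.2 = -2.0
h = ReLU(z1) = [0.0, 0.0, 0.0]
output = (-1.0)·(0.0) + (0.6)·(0.0) + (-1.0)·(0.0) - 0.4 = -0.4

-0.4


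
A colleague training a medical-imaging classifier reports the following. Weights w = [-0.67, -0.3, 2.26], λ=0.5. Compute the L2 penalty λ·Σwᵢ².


‖w‖₂² = (-0.67)² + (-0.3)² + (2.26)²
     = 0.4489 + 0.09 + 5.1076
     = 5.6465
λ·‖w‖₂² = 0.5·5.6465 = 2.82325

2.82325


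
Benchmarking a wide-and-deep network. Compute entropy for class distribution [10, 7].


Probabilities: [10/17, 7/17] ≈ [0.5882, 0.4118]
H = -((10/17)·log₂(10/17) + (7/17)·log₂(7/17))
  = 0.9774 bits

0.9774 bits


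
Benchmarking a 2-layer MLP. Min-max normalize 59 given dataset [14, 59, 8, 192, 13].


min=8, max=192
(59-8)/(192-8) = 51/184 = 0.2772

0.2772


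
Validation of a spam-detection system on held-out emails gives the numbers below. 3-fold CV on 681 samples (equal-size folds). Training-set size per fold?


Fold size = 681/3 = 227
Training per fold = 681 - 227 = 454

454


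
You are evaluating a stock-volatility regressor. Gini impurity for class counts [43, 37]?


Probabilities: [43/80, 37/80] ≈ [0.5375, 0.4625]
Σpᵢ² = (1849 + 1369)/80² = 3218/6400
Gini = 1 - Σpᵢ² = 1 - 3218/6400 = 0.4972

0.4972


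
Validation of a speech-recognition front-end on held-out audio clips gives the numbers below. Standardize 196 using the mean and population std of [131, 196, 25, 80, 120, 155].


μ = 117.8333, σ = 54.3428
z = (196 - 117.8333)/54.3428 = 1.4384

1.4384


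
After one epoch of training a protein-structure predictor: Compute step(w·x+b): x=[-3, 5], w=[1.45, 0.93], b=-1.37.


z = (-3)·(1.45) + (5)·(0.93) - 1.37
  = -1.07
step(z) = 0 (z<0)

0


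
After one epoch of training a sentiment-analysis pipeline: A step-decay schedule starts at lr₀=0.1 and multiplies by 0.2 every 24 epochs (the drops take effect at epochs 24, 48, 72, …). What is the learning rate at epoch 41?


n_drops = ⌊41/24⌋ = 1
lr = 0.1·0.2^1 = 0.1·0.2 = 0.02

0.02


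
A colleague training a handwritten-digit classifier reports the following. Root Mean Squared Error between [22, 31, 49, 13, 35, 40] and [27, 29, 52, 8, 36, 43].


MSE = 73/6 = 12.1667
RMSE = √(73/6) = 3.4881

3.4881


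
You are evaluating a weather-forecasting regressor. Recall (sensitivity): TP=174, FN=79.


Recall = TP/(TP+FN)
= 174/(174+79)
= 174/253 = 68.77%

68.77%


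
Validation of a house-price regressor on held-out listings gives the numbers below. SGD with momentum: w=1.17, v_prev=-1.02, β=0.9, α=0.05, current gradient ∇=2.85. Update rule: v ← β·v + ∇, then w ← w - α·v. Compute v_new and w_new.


v_new = 0.9·-1.02 + 2.85 = -0.918 + 2.85 = 1.932
w_new = 1.17 - 0.05·1.932 = 1.17 - 0.0966 = 1.0734

v_new=1.932, w_new=1.0734


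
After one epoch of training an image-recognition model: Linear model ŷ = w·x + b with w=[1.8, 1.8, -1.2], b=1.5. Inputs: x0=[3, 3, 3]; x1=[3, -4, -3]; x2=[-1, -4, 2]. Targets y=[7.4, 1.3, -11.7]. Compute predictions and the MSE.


ŷ0 = (1.8)·(3) + (1.8)·(3) + (-1.2)·(3) + 1.5 = 8.7
ŷ1 = (1.8)·(3) + (1.8)·(-4) + (-1.2)·(-3) + 1.5 = 3.3
ŷ2 = (1.8)·(-1) + (1.8)·(-4) + (-1.2)·(2) + 1.5 = -9.9
errors² = [1.69, 4.0, 3.24]
MSE = 8.9300/3 = 2.9767

2.9767


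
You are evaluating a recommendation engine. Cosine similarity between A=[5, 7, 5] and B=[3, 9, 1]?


A·B = 5·3 + 7·9 + 5·1 = 83
‖A‖ = √99 = 9.9499, ‖B‖ = √91 = 9.5394
cos = 83/(√99·√91) = 83/√9009 = 0.8745

0.8745


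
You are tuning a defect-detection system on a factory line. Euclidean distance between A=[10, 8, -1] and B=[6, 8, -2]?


d = √((10-6)² + (8-8)² + (-1+ 2)²)
  = √(16 + 0 + 1)
  = √17 = 4.1231

4.1231


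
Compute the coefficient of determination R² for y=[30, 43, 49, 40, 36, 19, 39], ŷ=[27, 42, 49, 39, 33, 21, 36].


ȳ = 36.5714
SS_res = Σ(y-ŷ)² = 33
SS_tot = Σ(y-ȳ)² = 565.71
R² = 1 - SS_res/SS_tot = 1 - 0.0583 = 0.9417

0.9417


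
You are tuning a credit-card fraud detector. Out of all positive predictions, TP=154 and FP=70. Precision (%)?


Precision = TP/(TP+FP)
= 154/(154+70)
= 154/224 = 68.75%

68.75%


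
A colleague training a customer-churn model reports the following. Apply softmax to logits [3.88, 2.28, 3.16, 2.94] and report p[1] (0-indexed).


Exponentials: e^3.88=48.4242, e^2.28=9.7767, e^3.16=23.5706, e^2.94=18.9158
Sum = 100.6873
Softmax = [0.4809, 0.0971, 0.2341, 0.1879]
p[1] = 9.7767/100.6873 = 0.0971

0.0971


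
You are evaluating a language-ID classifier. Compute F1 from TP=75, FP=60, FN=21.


Precision = 75/135 = 0.5556
Recall = 75/96 = 0.7812
F1 = 2·P·R/(P+R) = 2·TP/(2·TP+FP+FN) = 150/(150+60+21) = 150/231 = 0.6494

0.6494


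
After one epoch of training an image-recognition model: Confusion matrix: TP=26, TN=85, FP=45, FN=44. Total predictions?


Total = TP + TN + FP + FN
= 26 + 85 + 45 + 44
= 200
(Predicted positive: 71, predicted negative: 129)

200


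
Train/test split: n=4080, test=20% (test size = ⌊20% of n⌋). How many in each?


Test = ⌊4080·20/100⌋ = 816
Train = 4080 - 816 = 3264

Train: 3264, Test: 816


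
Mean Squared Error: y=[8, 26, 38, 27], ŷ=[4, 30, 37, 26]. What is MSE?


Squared errors: (8-4)²=16, (26-30)²=16, (38-37)²=1, (27-26)²=1
Sum = 34
MSE = 34/4 = 17/2

17/2


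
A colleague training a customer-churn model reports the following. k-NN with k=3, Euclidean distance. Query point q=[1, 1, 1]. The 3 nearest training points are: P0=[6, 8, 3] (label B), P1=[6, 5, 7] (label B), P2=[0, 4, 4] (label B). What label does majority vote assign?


d(q,P0) = 8.8318  (label B)
d(q,P1) = 8.775  (label B)
d(q,P2) = 4.3589  (label B)
Votes: A=0, B=3
Majority → B

B


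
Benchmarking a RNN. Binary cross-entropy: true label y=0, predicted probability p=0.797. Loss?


BCE = -[y·ln(p) + (1-y)·ln(1-p)]
= -0 - 1·ln(1-0.797)
= -ln(0.203) = 1.5945

1.5945


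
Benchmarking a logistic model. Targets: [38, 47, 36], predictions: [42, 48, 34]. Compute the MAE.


Absolute errors: |38-42|=4, |47-48|=1, |36-34|=2
Sum = 7
MAE = 7/3 = 7/3

7/3


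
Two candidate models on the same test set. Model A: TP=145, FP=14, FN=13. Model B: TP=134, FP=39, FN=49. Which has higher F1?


Model A: P=145/159=0.9119, R=145/158=0.9177, F1=2PR/(P+R)=2TP/(2TP+FP+FN)=290/317=0.9148
Model B: P=134/173=0.7746, R=134/183=0.7322, F1=2PR/(P+R)=2TP/(2TP+FP+FN)=268/356=0.7528
0.9148 > 0.7528 → Model A

Model A


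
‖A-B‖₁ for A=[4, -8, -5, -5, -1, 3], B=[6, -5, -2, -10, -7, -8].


d = |4-6| + |-8+ 5| + |-5+ 2| + |-5+ 10| + |-1+ 7| + |3+ 8|
  = 2 + 3 + 3 + 5 + 6 + 11
  = 30

30


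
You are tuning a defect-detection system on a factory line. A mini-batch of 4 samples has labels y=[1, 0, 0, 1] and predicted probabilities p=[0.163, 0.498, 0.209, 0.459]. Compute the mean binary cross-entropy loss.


L[0] = -ln(0.163) = 1.814
L[1] = -ln(1-0.498) = -ln(0.502) = 0.6892
L[2] = -ln(1-0.209) = -ln(0.791) = 0.2345
L[3] = -ln(0.459) = 0.7787
mean = (1.814 + 0.6892 + 0.2345 + 0.7787)/4 = 0.8791

0.8791


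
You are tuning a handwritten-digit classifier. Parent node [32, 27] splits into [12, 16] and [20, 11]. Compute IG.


Parent = [32, 27], H_parent = 0.9948
H_left = 0.9852 (n=28), H_right = 0.9383 (n=31)
H_children = (28/59)·0.9852 + (31/59)·0.9383 = 0.9606
IG = 0.9948 - 0.9606 = 0.0342

0.0342


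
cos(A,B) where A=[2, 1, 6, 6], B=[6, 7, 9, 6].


A·B = 2·6 + 1·7 + 6·9 + 6·6 = 109
‖A‖ = √77 = 8.775, ‖B‖ = √202 = 14.2127
cos = 109/(√77·√202) = 109/√15554 = 0.874

0.874


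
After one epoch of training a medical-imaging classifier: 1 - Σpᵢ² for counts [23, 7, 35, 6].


Probabilities: [23/71, 7/71, 35/71, 6/71] ≈ [0.3239, 0.0986, 0.493, 0.0845]
Σpᵢ² = (529 + 49 + 1225 + 36)/71² = 1839/5041
Gini = 1 - Σpᵢ² = 1 - 1839/5041 = 0.6352

0.6352


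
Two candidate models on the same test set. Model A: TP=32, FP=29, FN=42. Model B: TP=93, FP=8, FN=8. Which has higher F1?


Model A: P=32/61=0.5246, R=32/74=0.4324, F1=2PR/(P+R)=2TP/(2TP+FP+FN)=64/135=0.4741
Model B: P=93/101=0.9208, R=93/101=0.9208, F1=2PR/(P+R)=2TP/(2TP+FP+FN)=186/202=0.9208
0.4741 < 0.9208 → Model B

Model B


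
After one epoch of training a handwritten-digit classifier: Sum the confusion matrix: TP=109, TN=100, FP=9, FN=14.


Total = TP + TN + FP + FN
= 109 + 100 + 9 + 14
= 232
(Predicted positive: 118, predicted negative: 114)

232


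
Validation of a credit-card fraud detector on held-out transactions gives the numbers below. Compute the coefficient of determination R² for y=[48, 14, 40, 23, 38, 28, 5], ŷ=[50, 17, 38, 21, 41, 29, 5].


ȳ = 28
SS_res = Σ(y-ŷ)² = 31
SS_tot = Σ(y-ȳ)² = 1394
R² = 1 - SS_res/SS_tot = 1 - 0.0222 = 0.9778

0.9778


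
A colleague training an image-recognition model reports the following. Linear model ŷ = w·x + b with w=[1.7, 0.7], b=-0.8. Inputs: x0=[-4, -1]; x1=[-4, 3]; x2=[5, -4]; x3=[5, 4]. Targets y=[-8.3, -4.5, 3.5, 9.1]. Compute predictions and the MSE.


ŷ0 = (1.7)·(-4) + (0.7)·(-1) - 0.8 = -8.3
ŷ1 = (1.7)·(-4) + (0.7)·(3) - 0.8 = -5.5
ŷ2 = (1.7)·(5) + (0.7)·(-4) - 0.8 = 4.9
ŷ3 = (1.7)·(5) + (0.7)·(4) - 0.8 = 10.5
errors² = [0.0, 1.0, 1.96, 1.96]
MSE = 4.9200/4 = 1.23

1.23


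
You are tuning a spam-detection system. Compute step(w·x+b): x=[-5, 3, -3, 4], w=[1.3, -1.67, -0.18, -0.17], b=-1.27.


z = (-5)·(1.3) + (3)·(-1.67) + (-3)·(-0.18) + (4)·(-0.17) - 1.27
  = -12.92
step(z) = 0 (z<0)

0


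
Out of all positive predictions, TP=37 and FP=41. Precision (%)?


Precision = TP/(TP+FP)
= 37/(37+41)
= 37/78 = 47.44%

47.44%


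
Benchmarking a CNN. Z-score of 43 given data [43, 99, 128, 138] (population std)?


μ = 102, σ = 36.9527
z = (43 - 102)/36.9527 = -1.5966

-1.5966


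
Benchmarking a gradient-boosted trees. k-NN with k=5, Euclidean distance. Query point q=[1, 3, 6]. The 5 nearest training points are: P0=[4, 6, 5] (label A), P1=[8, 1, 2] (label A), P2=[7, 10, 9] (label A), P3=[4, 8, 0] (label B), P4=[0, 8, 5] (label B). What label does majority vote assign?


d(q,P0) = 4.3589  (label A)
d(q,P1) = 8.3066  (label A)
d(q,P2) = 9.6954  (label A)
d(q,P3) = 8.3666  (label B)
d(q,P4) = 5.1962  (label B)
Votes: A=3, B=2
Majority → A

A


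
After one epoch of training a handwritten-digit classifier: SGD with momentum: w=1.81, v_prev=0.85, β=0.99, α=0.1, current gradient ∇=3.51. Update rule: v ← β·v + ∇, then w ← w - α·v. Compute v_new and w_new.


v_new = 0.99·0.85 + 3.51 = 0.8415 + 3.51 = 4.3515
w_new = 1.81 - 0.1·4.3515 = 1.81 - 0.43515 = 1.37485

v_new=4.3515, w_new=1.37485


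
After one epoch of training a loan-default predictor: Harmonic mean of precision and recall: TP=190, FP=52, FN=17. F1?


Precision = 190/242 = 0.7851
Recall = 190/207 = 0.9179
F1 = 2·P·R/(P+R) = 2·TP/(2·TP+FP+FN) = 380/(380+52+17) = 380/449 = 0.8463

0.8463


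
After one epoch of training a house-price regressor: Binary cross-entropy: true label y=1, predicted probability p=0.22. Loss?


BCE = -[y·ln(p) + (1-y)·ln(1-p)]
= -1·ln(0.22) - 0
= -ln(0.22) = 1.5141

1.5141


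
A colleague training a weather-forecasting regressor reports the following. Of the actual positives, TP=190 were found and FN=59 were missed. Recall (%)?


Recall = TP/(TP+FN)
= 190/(190+59)
= 190/249 = 76.31%

76.31%


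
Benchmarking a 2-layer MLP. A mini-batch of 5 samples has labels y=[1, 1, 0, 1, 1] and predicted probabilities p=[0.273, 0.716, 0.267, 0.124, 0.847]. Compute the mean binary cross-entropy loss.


L[0] = -ln(0.273) = 1.2983
L[1] = -ln(0.716) = 0.3341
L[2] = -ln(1-0.267) = -ln(0.733) = 0.3106
L[3] = -ln(0.124) = 2.0875
L[4] = -ln(0.847) = 0.1661
mean = (1.2983 + 0.3341 + 0.3106 + 2.0875 + 0.1661)/5 = 0.8393

0.8393


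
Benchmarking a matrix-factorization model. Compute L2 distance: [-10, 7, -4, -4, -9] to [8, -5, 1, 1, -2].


d = √((-10-8)² + (7+ 5)² + (-4-1)² + (-4-1)² + (-9+ 2)²)
  = √(324 + 144 + 25 + 25 + 49)
  = √567 = 23.8118

23.8118


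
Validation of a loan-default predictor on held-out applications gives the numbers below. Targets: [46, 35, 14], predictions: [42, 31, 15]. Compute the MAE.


Absolute errors: |46-42|=4, |35-31|=4, |14-15|=1
Sum = 9
MAE = 9/3 = 3

3


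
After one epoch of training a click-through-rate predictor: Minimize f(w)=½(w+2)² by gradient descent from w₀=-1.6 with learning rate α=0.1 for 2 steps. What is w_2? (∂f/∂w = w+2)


step 1: grad = -1.6+2 = 0.4; w = -1.6 - 0.1·(0.4) = -1.64
step 2: grad = -1.64+2 = 0.36; w = -1.64 - 0.1·(0.36) = -1.676

-1.676


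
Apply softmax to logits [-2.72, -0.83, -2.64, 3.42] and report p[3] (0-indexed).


Exponentials: e^-2.72=0.0659, e^-0.83=0.436, e^-2.64=0.0714, e^3.42=30.5694
Sum = 31.1427
Softmax = [0.0021, 0.014, 0.0023, 0.9816]
p[3] = 30.5694/31.1427 = 0.9816

0.9816


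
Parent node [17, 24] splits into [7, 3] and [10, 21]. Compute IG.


Parent = [17, 24], H_parent = 0.9789
H_left = 0.8813 (n=10), H_right = 0.9072 (n=31)
H_children = (10/41)·0.8813 + (31/41)·0.9072 = 0.9009
IG = 0.9789 - 0.9009 = 0.078

0.078


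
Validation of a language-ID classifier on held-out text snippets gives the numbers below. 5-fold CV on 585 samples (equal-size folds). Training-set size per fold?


Fold size = 585/5 = 117
Training per fold = 585 - 117 = 468

468


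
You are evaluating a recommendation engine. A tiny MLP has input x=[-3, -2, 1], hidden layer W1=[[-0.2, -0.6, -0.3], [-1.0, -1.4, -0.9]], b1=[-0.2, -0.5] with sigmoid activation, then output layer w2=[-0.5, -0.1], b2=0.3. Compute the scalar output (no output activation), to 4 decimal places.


z1[0] = (-0.2)·(-3) + (-0.6)·(-2) + (-0.3)·(1) - 0.2 = 1.3
z1[1] = (-1.0)·(-3) + (-1.4)·(-2) + (-0.9)·(1) - 0.5 = 4.4
h = sigmoid(z1) = [0.7858, 0.9879]
output = (-0.5)·(0.7858) + (-0.1)·(0.9879) + 0.3 = -0.1917

-0.1917


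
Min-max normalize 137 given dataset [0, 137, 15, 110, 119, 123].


min=0, max=137
(137-0)/(137-0) = 137/137 = 1.0

1.0


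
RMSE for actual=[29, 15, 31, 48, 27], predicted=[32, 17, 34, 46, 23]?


MSE = 42/5 = 8.4
RMSE = √(42/5) = 2.8983

2.8983


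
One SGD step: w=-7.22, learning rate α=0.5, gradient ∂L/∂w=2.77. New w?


w_new = w - α·∇
= -7.22 - 0.5·2.77
= -7.22 - 1.385
= -8.605

-8.605


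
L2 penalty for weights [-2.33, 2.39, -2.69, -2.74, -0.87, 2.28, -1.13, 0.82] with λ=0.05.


‖w‖₂² = (-2.33)² + (2.39)² + (-2.69)² + (-2.74)² + (-0.87)² + (2.28)² + (-1.13)² + (0.82)²
     = 5.4289 + 5.7121 + 7.2361 + 7.5076 + 0.7569 + 5.1984 + 1.2769 + 0.6724
     = 33.7893
λ·‖w‖₂² = 0.05·33.7893 = 1.689465

1.689465


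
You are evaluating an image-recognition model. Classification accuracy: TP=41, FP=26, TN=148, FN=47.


Accuracy = (TP+TN)/(TP+TN+FP+FN)
= (41+148)/(262)
= 189/262 = 72.14%

72.14%


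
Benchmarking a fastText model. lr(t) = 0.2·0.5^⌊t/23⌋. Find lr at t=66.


n_drops = ⌊66/23⌋ = 2
lr = 0.2·0.5^2 = 0.2·0.25 = 0.05

0.05


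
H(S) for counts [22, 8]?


Probabilities: [22/30, 8/30] ≈ [0.7333, 0.2667]
H = -((22/30)·log₂(22/30) + (8/30)·log₂(8/30))
  = 0.8366 bits

0.8366 bits


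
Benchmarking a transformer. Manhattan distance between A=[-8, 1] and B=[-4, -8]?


d = |-8+ 4| + |1+ 8|
  = 4 + 9
  = 13

13


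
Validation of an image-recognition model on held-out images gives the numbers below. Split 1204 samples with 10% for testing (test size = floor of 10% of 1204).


Test = ⌊1204·10/100⌋ = 120
Train = 1204 - 120 = 1084

Train: 1084, Test: 120


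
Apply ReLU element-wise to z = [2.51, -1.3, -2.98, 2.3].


ReLU(2.51) = max(0, 2.51) = 2.51
ReLU(-1.3) = max(0, -1.3) = 0.0
ReLU(-2.98) = max(0, -2.98) = 0.0
ReLU(2.3) = max(0, 2.3) = 2.3
result = [2.51, 0.0, 0.0, 2.3]

[2.51, 0.0, 0.0, 2.3]


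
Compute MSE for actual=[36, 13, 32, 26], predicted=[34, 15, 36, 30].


Squared errors: (36-34)²=4, (13-15)²=4, (32-36)²=16, (26-30)²=16
Sum = 40
MSE = 40/4 = 10

10


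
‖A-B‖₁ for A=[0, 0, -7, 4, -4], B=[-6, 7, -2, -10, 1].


d = |0+ 6| + |0-7| + |-7+ 2| + |4+ 10| + |-4-1|
  = 6 + 7 + 5 + 14 + 5
  = 37

37


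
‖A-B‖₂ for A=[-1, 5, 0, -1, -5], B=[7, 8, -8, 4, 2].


d = √((-1-7)² + (5-8)² + (0+ 8)² + (-1-4)² + (-5-2)²)
  = √(64 + 9 + 64 + 25 + 49)
  = √211 = 14.5258

14.5258


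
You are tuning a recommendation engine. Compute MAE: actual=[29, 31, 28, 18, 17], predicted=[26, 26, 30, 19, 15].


Absolute errors: |29-26|=3, |31-26|=5, |28-30|=2, |18-19|=1, |17-15|=2
Sum = 13
MAE = 13/5 = 13/5

13/5


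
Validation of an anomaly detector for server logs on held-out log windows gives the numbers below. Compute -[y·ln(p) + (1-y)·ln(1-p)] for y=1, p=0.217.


BCE = -[y·ln(p) + (1-y)·ln(1-p)]
= -1·ln(0.217) - 0
= -ln(0.217) = 1.5279

1.5279


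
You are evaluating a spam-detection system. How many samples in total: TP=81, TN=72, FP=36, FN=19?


Total = TP + TN + FP + FN
= 81 + 72 + 36 + 19
= 208
(Predicted positive: 117, predicted negative: 91)

208


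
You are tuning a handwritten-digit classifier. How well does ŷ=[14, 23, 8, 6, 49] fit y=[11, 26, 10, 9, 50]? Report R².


ȳ = 21.2
SS_res = Σ(y-ŷ)² = 32
SS_tot = Σ(y-ȳ)² = 1230.8
R² = 1 - SS_res/SS_tot = 1 - 0.026 = 0.974

0.974


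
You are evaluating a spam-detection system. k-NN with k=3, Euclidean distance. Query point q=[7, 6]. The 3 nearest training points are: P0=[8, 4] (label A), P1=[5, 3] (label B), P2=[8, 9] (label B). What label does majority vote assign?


d(q,P0) = 2.2361  (label A)
d(q,P1) = 3.6056  (label B)
d(q,P2) = 3.1623  (label B)
Votes: A=1, B=2
Majority → B

B


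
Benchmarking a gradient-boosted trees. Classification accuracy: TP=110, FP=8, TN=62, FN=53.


Accuracy = (TP+TN)/(TP+TN+FP+FN)
= (110+62)/(233)
= 172/233 = 73.82%

73.82%


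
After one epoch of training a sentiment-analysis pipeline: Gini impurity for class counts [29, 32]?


Probabilities: [29/61, 32/61] ≈ [0.4754, 0.5246]
Σpᵢ² = (841 + 1024)/61² = 1865/3721
Gini = 1 - Σpᵢ² = 1 - 1865/3721 = 0.4988

0.4988


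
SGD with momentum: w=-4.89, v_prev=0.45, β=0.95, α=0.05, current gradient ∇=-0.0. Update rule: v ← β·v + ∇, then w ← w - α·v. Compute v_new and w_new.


v_new = 0.95·0.45 - 0.0 = 0.4275 - 0.0 = 0.4275
w_new = -4.89 - 0.05·0.4275 = -4.89 - 0.021375 = -4.911375

v_new=0.4275, w_new=-4.911375


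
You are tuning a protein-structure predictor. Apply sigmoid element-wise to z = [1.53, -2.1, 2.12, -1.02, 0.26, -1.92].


σ(1.53) = 1/(1+e^-1.53) = 0.822
σ(-2.1) = 1/(1+e^2.1) = 0.1091
σ(2.12) = 1/(1+e^-2.12) = 0.8928
σ(-1.02) = 1/(1+e^1.02) = 0.265
σ(0.26) = 1/(1+e^-0.26) = 0.5646
σ(-1.92) = 1/(1+e^1.92) = 0.1279
result = [0.822, 0.1091, 0.8928, 0.265, 0.5646, 0.1279]

[0.822, 0.1091, 0.8928, 0.265, 0.5646, 0.1279]


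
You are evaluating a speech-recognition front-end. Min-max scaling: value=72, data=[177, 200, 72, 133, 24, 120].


min=24, max=200
(72-24)/(200-24) = 48/176 = 0.2727

0.2727


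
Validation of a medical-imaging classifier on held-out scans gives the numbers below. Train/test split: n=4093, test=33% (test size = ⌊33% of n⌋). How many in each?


Test = ⌊4093·33/100⌋ = 1350
Train = 4093 - 1350 = 2743

Train: 2743, Test: 1350


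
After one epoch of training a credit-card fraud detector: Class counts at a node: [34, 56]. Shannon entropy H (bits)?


Probabilities: [34/90, 56/90] ≈ [0.3778, 0.6222]
H = -((34/90)·log₂(34/90) + (56/90)·log₂(56/90))
  = 0.9565 bits

0.9565 bits


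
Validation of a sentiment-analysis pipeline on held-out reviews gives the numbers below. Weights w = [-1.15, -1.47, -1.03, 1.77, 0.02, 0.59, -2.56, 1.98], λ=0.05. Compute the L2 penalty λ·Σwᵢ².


‖w‖₂² = (-1.15)² + (-1.47)² + (-1.03)² + (1.77)² + (0.02)² + (0.59)² + (-2.56)² + (1.98)²
     = 1.3225 + 2.1609 + 1.0609 + 3.1329 + 0.0004 + 0.3481 + 6.5536 + 3.9204
     = 18.4997
λ·‖w‖₂² = 0.05·18.4997 = 0.924985

0.924985


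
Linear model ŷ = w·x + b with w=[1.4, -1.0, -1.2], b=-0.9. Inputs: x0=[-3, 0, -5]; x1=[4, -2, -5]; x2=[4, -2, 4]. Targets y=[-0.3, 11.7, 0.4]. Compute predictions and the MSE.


ŷ0 = (1.4)·(-3) + (-1.0)·(0) + (-1.2)·(-5) - 0.9 = 0.9
ŷ1 = (1.4)·(4) + (-1.0)·(-2) + (-1.2)·(-5) - 0.9 = 12.7
ŷ2 = (1.4)·(4) + (-1.0)·(-2) + (-1.2)·(4) - 0.9 = 1.9
errors² = [1.44, 1.0, 2.25]
MSE = 4.6900/3 = 1.5633

1.5633
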